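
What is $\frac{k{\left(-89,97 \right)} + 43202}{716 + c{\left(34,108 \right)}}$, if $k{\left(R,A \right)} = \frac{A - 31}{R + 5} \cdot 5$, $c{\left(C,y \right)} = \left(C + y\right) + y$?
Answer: $\frac{201591}{4508} \approx 44.719$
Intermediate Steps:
$c{\left(C,y \right)} = C + 2 y$
$k{\left(R,A \right)} = \frac{5 \left(-31 + A\right)}{5 + R}$ ($k{\left(R,A \right)} = \frac{-31 + A}{5 + R} 5 = \frac{5 \left(-31 + A\right)}{5 + R}$)
$\frac{k{\left(-89,97 \right)} + 43202}{716 + c{\left(34,108 \right)}} = \frac{\frac{5 \left(-31 + 97\right)}{5 - 89} + 43202}{716 + \left(34 + 2 \cdot 108\right)} = \frac{5 \frac{1}{-84} \cdot 66 + 43202}{716 + \left(34 + 216\right)} = \frac{5 \left(- \frac{1}{84}\right) 66 + 43202}{716 + 250} = \frac{- \frac{55}{14} + 43202}{966} = \frac{604773}{14} \cdot \frac{1}{966} = \frac{201591}{4508}$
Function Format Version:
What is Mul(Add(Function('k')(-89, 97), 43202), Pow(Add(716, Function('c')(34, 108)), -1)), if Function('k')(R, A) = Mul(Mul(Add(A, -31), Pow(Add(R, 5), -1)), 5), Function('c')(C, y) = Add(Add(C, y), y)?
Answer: Rational(201591, 4508) ≈ 44.719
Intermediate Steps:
Function('c')(C, y) = Add(C, Mul(2, y))
Function('k')(R, A) = Mul(5, Pow(Add(5, R), -1), Add(-31, A)) (Function('k')(R, A) = Mul(Mul(Add(-31, A), Pow(Add(5, R), -1)), 5) = Mul(Mul(Pow(Add(5, R), -1), Add(-31, A)), 5) = Mul(5, Pow(Add(5, R), -1), Add(-31, A)))
Mul(Add(Function('k')(-89, 97), 43202), Pow(Add(716, Function('c')(34, 108)), -1)) = Mul(Add(Mul(5, Pow(Add(5, -89), -1), Add(-31, 97)), 43202), Pow(Add(716, Add(34, Mul(2, 108))), -1)) = Mul(Add(Mul(5, Pow(-84, -1), 66), 43202), Pow(Add(716, Add(34, 216)), -1)) = Mul(Add(Mul(5, Rational(-1, 84), 66), 43202), Pow(Add(716, 250), -1)) = Mul(Add(Rational(-55, 14), 43202), Pow(966, -1)) = Mul(Rational(604773, 14), Rational(1, 966)) = Rational(201591, 4508)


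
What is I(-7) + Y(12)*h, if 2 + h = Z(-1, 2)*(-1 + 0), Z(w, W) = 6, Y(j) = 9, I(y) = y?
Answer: -79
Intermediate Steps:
h = -8 (h = -2 + 6*(-1 + 0) = -2 + 6*(-1) = -2 - 6 = -8)
I(-7) + Y(12)*h = -7 + 9*(-8) = -7 - 72 = -79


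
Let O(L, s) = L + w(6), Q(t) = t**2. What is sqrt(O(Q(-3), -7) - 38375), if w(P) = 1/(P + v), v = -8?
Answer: I*sqrt(153466)/2 ≈ 195.87*I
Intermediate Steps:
w(P) = 1/(-8 + P) (w(P) = 1/(P - 8) = 1/(-8 + P))
O(L, s) = -1/2 + L (O(L, s) = L + 1/(-8 + 6) = L + 1/(-2) = L - 1/2 = -1/2 + L)
sqrt(O(Q(-3), -7) - 38375) = sqrt((-1/2 + (-3)**2) - 38375) = sqrt((-1/2 + 9) - 38375) = sqrt(17/2 - 38375) = sqrt(-76733/2) = I*sqrt(153466)/2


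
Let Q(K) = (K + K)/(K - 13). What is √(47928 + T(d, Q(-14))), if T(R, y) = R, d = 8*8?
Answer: 2*√11998 ≈ 219.07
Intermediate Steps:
Q(K) = 2*K/(-13 + K) (Q(K) = (2*K)/(-13 + K) = 2*K/(-13 + K))
d = 64
√(47928 + T(d, Q(-14))) = √(47928 + 64) = √47992 = 2*√11998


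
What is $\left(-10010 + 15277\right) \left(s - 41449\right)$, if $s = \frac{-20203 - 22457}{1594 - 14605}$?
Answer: $- \frac{946743739831}{4337} \approx -2.1829 \cdot 10^{8}$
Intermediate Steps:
$s = \frac{14220}{4337}$ ($s = - \frac{42660}{-13011} = \left(-42660\right) \left(- \frac{1}{13011}\right) = \frac{14220}{4337} \approx 3.2788$)
$\left(-10010 + 15277\right) \left(s - 41449\right) = \left(-10010 + 15277\right) \left(\frac{14220}{4337} - 41449\right) = 5267 \left(- \frac{179750093}{4337}\right) = - \frac{946743739831}{4337}$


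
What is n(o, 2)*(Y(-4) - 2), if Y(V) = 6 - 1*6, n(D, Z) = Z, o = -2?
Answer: -4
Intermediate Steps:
Y(V) = 0 (Y(V) = 6 - 6 = 0)
n(o, 2)*(Y(-4) - 2) = 2*(0 - 2) = 2*(-2) = -4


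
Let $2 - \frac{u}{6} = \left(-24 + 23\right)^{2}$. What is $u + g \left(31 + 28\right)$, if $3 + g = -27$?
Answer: $-1764$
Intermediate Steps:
$g = -30$ ($g = -3 - 27 = -30$)
$u = 6$ ($u = 12 - 6 \left(-24 + 23\right)^{2} = 12 - 6 \left(-1\right)^{2} = 12 - 6 = 6$)
$u + g \left(31 + 28\right) = 6 - 30 \left(31 + 28\right) = 6 - 1770 = -1764$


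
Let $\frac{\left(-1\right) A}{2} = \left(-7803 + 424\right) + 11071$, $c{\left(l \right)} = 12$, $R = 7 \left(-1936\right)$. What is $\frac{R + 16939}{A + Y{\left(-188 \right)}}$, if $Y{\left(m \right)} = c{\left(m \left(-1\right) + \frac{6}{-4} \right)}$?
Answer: $- \frac{3387}{7372} \approx -0.45944$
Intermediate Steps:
$R = -13552$
$Y{\left(m \right)} = 12$
$A = -7384$ ($A = - 2 \left(\left(-7803 + 424\right) + 11071\right) = - 2 \left(-7379 + 11071\right) = \left(-2\right) 3692 = -7384$)
$\frac{R + 16939}{A + Y{\left(-188 \right)}} = \frac{-13552 + 16939}{-7384 + 12} = \frac{3387}{-7372} = 3387 \left(- \frac{1}{7372}\right) = - \frac{3387}{7372}$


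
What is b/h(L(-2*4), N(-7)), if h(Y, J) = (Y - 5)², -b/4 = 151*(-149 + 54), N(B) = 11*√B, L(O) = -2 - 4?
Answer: 57380/121 ≈ 474.21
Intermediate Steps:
L(O) = -6
b = 57380 (b = -604*(-149 + 54) = -604*(-95) = -4*(-14345) = 57380)
h(Y, J) = (-5 + Y)²
b/h(L(-2*4), N(-7)) = 57380/((-5 - 6)²) = 57380/((-11)²) = 57380/121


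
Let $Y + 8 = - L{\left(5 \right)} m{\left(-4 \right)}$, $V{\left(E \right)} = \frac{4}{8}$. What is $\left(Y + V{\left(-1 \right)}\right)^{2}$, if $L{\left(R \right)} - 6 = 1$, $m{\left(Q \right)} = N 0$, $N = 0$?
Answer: $\frac{225}{4} \approx 56.25$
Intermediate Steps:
$m{\left(Q \right)} = 0$ ($m{\left(Q \right)} = 0 \cdot 0 = 0$)
$L{\left(R \right)} = 7$ ($L{\left(R \right)} = 6 + 1 = 7$)
$V{\left(E \right)} = \frac{1}{2}$ ($V{\left(E \right)} = 4 \cdot \frac{1}{8} = \frac{1}{2}$)
$Y = -8$ ($Y = -8 + \left(-1\right) 7 \cdot 0 = -8 - 0 = -8 + 0 = -8$)
$\left(Y + V{\left(-1 \right)}\right)^{2} = \left(-8 + \frac{1}{2}\right)^{2} = \left(- \frac{15}{2}\right)^{2} = \frac{225}{4}$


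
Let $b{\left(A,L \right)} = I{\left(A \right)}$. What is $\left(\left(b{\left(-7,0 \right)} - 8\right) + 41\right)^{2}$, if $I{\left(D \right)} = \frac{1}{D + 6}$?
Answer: $1024$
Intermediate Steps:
$I{\left(D \right)} = \frac{1}{6 + D}$
$b{\left(A,L \right)} = \frac{1}{6 + A}$
$\left(\left(b{\left(-7,0 \right)} - 8\right) + 41\right)^{2} = \left(\left(\frac{1}{6 - 7} - 8\right) + 41\right)^{2} = \left(\left(\frac{1}{-1} - 8\right) + 41\right)^{2} = \left(\left(-1 - 8\right) + 41\right)^{2} = \left(-9 + 41\right)^{2} = 32^{2} = 1024$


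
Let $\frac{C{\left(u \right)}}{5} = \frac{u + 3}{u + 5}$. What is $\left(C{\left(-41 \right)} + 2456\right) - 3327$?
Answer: $- \frac{15583}{18} \approx -865.72$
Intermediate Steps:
$C{\left(u \right)} = \frac{5 \left(3 + u\right)}{5 + u}$ ($C{\left(u \right)} = 5 \frac{u + 3}{u + 5} = 5 \frac{3 + u}{5 + u} = \frac{5 \left(3 + u\right)}{5 + u}$)
$\left(C{\left(-41 \right)} + 2456\right) - 3327 = \left(\frac{5 \left(3 - 41\right)}{5 - 41} + 2456\right) - 3327 = \left(5 \frac{1}{-36} \left(-38\right) + 2456\right) - 3327 = \left(5 \left(- \frac{1}{36}\right) \left(-38\right) + 2456\right) - 3327 = \left(\frac{95}{18} + 2456\right) - 3327 = \frac{44303}{18} - 3327 = - \frac{15583}{18}$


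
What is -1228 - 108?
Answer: -1336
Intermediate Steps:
-1228 - 108 = -1336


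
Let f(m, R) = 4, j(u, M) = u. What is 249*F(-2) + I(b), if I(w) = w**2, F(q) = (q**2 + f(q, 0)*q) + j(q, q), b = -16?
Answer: -1238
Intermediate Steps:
F(q) = q**2 + 5*q (F(q) = (q**2 + 4*q) + q = q**2 + 5*q)
249*F(-2) + I(b) = 249*(-2*(5 - 2)) + (-16)**2 = 249*(-2*3) + 256 = 249*(-6) + 256 = -1494 + 256 = -1238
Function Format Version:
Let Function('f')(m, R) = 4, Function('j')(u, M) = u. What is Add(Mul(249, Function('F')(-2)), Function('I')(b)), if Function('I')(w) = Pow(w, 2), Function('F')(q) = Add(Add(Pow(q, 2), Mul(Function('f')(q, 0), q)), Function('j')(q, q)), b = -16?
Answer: -1238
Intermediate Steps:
Function('F')(q) = Add(Pow(q, 2), Mul(5, q)) (Function('F')(q) = Add(Add(Pow(q, 2), Mul(4, q)), q) = Add(Pow(q, 2), Mul(5, q)))
Add(Mul(249, Function('F')(-2)), Function('I')(b)) = Add(Mul(249, Mul(-2, Add(5, -2))), Pow(-16, 2)) = Add(Mul(249, Mul(-2, 3)), 256) = Add(Mul(249, -6), 256) = Add(-1494, 256) = -1238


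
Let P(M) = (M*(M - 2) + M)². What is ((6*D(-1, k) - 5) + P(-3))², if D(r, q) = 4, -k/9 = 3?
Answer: 26569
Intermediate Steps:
k = -27 (k = -9*3 = -27)
P(M) = (M + M*(-2 + M))² (P(M) = (M*(-2 + M) + M)² = (M + M*(-2 + M))²)
((6*D(-1, k) - 5) + P(-3))² = ((6*4 - 5) + (-3)²*(-1 - 3)²)² = ((24 - 5) + 9*(-4)²)² = (19 + 9*16)² = (19 + 144)² = 163² = 26569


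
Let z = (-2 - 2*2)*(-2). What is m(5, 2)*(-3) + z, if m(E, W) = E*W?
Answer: -18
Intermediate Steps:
z = 12 (z = (-2 - 4)*(-2) = -6*(-2) = 12)
m(5, 2)*(-3) + z = (5*2)*(-3) + 12 = 10*(-3) + 12 = -30 + 12 = -18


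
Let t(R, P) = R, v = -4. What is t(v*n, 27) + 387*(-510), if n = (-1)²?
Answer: -197374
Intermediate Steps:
n = 1
t(v*n, 27) + 387*(-510) = -4*1 + 387*(-510) = -4 - 197370 = -197374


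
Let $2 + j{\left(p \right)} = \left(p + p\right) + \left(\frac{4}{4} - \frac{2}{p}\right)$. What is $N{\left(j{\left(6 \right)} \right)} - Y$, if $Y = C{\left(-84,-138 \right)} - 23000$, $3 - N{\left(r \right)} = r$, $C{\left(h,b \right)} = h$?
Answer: $\frac{69229}{3} \approx 23076.0$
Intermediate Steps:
$j{\left(p \right)} = -1 - \frac{2}{p} + 2 p$ ($j{\left(p \right)} = -2 + \left(\left(p + p\right) + \left(\frac{4}{4} - \frac{2}{p}\right)\right) = -2 + \left(2 p + \left(4 \cdot \frac{1}{4} - \frac{2}{p}\right)\right) = -2 + \left(2 p + \left(1 - \frac{2}{p}\right)\right) = -2 + \left(1 - \frac{2}{p} + 2 p\right) = -1 - \frac{2}{p} + 2 p$)
$N{\left(r \right)} = 3 - r$
$Y = -23084$ ($Y = -84 - 23000 = -23084$)
$N{\left(j{\left(6 \right)} \right)} - Y = \left(3 - \left(-1 - \frac{2}{6} + 2 \cdot 6\right)\right) - -23084 = \left(3 - \left(-1 - \frac{1}{3} + 12\right)\right) + 23084 = \left(3 - \frac{32}{3}\right) + 23084 = - \frac{23}{3} + 23084 = \frac{69229}{3}$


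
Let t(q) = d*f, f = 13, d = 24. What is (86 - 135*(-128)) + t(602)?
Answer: 17678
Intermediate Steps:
t(q) = 312 (t(q) = 24*13 = 312)
(86 - 135*(-128)) + t(602) = (86 - 135*(-128)) + 312 = (86 + 17280) + 312 = 17366 + 312 = 17678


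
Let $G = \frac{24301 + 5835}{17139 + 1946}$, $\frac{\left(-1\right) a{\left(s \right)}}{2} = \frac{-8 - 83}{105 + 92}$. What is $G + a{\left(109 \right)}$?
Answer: $\frac{9410262}{3759745} \approx 2.5029$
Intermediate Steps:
$a{\left(s \right)} = \frac{182}{197}$ ($a{\left(s \right)} = - 2 \frac{-8 - 83}{105 + 92} = - 2 \left(- \frac{91}{197}\right) = - 2 \left(\left(-91\right) \frac{1}{197}\right) = \left(-2\right) \left(- \frac{91}{197}\right) = \frac{182}{197}$)
$G = \frac{30136}{19085} \approx 1.579$
$G + a{\left(109 \right)} = \frac{30136}{19085} + \frac{182}{197} = \frac{9410262}{3759745}$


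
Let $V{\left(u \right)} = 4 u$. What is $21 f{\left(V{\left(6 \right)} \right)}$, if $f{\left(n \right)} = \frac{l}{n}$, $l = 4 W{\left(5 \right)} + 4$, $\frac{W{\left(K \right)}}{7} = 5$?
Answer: $126$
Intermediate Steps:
$W{\left(K \right)} = 35$ ($W{\left(K \right)} = 7 \cdot 5 = 35$)
$l = 144$ ($l = 4 \cdot 35 + 4 = 140 + 4 = 144$)
$f{\left(n \right)} = \frac{144}{n}$
$21 f{\left(V{\left(6 \right)} \right)} = 21 \frac{144}{4 \cdot 6} = 21 \cdot \frac{144}{24} = 21 \cdot 144 \cdot \frac{1}{24} = 21 \cdot 6 = 126$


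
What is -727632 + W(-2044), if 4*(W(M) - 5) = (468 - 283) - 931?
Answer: -1455627/2 ≈ -7.2781e+5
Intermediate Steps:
W(M) = -363/2 (W(M) = 5 + ((468 - 283) - 931)/4 = 5 + (185 - 931)/4 = 5 + (¼)*(-746) = 5 - 373/2 = -363/2)
-727632 + W(-2044) = -727632 - 363/2 = -1455627/2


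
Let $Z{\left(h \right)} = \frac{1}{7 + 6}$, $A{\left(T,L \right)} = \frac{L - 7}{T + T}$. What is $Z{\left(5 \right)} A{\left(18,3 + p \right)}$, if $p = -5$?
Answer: $- \frac{1}{52} \approx -0.019231$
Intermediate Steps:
$A{\left(T,L \right)} = \frac{-7 + L}{2 T}$
$Z{\left(h \right)} = \frac{1}{13}$
$Z{\left(5 \right)} A{\left(18,3 + p \right)} = \frac{\frac{1}{2} \cdot \frac{1}{18} \left(-7 + \left(3 - 5\right)\right)}{13} = \frac{\frac{1}{2} \cdot \frac{1}{18} \left(-7 - 2\right)}{13} = \frac{\frac{1}{2} \cdot \frac{1}{18} \left(-9\right)}{13} = \frac{1}{13} \left(- \frac{1}{4}\right) = - \frac{1}{52}$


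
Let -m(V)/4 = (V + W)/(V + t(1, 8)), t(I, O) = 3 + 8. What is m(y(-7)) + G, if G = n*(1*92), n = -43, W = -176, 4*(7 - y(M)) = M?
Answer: -309848/79 ≈ -3922.1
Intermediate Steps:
y(M) = 7 - M/4
t(I, O) = 11
m(V) = -4*(-176 + V)/(11 + V) (m(V) = -4*(V - 176)/(V + 11) = -4*(-176 + V)/(11 + V))
G = -3956 (G = -43*92 = -3956)
m(y(-7)) + G = 4*(176 - (7 - ¼*(-7)))/(11 + (7 - ¼*(-7))) - 3956 = 4*(176 - (7 + 7/4))/(11 + (7 + 7/4)) - 3956 = 4*(176 - 1*35/4)/(11 + 35/4) - 3956 = 4*(176 - 35/4)/(79/4) - 3956 = 4*(4/79)*(669/4) - 3956 = 2676/79 - 3956 = -309848/79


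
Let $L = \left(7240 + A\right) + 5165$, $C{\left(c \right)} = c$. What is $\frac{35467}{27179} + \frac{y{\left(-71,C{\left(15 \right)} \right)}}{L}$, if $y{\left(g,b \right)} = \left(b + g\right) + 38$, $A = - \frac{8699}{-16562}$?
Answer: $\frac{7278958284539}{5584205738311} \approx 1.3035$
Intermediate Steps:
$A = \frac{8699}{16562}$ ($A = \left(-8699\right) \left(- \frac{1}{16562}\right) = \frac{8699}{16562} \approx 0.52524$)
$y{\left(g,b \right)} = 38 + b + g$
$L = \frac{205460309}{16562}$ ($L = \left(7240 + \frac{8699}{16562}\right) + 5165 = \frac{119917579}{16562} + 5165 = \frac{205460309}{16562} \approx 12406.0$)
$\frac{35467}{27179} + \frac{y{\left(-71,C{\left(15 \right)} \right)}}{L} = \frac{35467}{27179} + \frac{38 + 15 - 71}{\frac{205460309}{16562}} = 35467 \cdot \frac{1}{27179} - \frac{298116}{205460309} = \frac{35467}{27179} - \frac{298116}{205460309} = \frac{7278958284539}{5584205738311}$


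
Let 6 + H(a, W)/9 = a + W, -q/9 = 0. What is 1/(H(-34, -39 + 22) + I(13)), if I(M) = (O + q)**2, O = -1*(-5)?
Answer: -1/488 ≈ -0.0020492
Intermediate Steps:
q = 0 (q = -9*0 = 0)
H(a, W) = -54 + 9*W + 9*a (H(a, W) = -54 + 9*(a + W) = -54 + 9*(W + a) = -54 + (9*W + 9*a) = -54 + 9*W + 9*a)
O = 5
I(M) = 25 (I(M) = (5 + 0)**2 = 5**2 = 25)
1/(H(-34, -39 + 22) + I(13)) = 1/((-54 + 9*(-39 + 22) + 9*(-34)) + 25) = 1/((-54 + 9*(-17) - 306) + 25) = 1/((-54 - 153 - 306) + 25) = 1/(-513 + 25) = 1/(-488) = -1/488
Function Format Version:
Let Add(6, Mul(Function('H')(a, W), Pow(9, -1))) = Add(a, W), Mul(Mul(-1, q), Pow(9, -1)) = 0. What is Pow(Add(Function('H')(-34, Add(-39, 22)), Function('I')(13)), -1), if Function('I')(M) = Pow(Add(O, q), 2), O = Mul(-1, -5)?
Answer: Rational(-1, 488) ≈ -0.0020492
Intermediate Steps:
q = 0 (q = Mul(-9, 0) = 0)
Function('H')(a, W) = Add(-54, Mul(9, W), Mul(9, a)) (Function('H')(a, W) = Add(-54, Mul(9, Add(a, W))) = Add(-54, Mul(9, Add(W, a))) = Add(-54, Add(Mul(9, W), Mul(9, a))) = Add(-54, Mul(9, W), Mul(9, a)))
O = 5
Function('I')(M) = 25 (Function('I')(M) = Pow(Add(5, 0), 2) = Pow(5, 2) = 25)
Pow(Add(Function('H')(-34, Add(-39, 22)), Function('I')(13)), -1) = Pow(Add(Add(-54, Mul(9, Add(-39, 22)), Mul(9, -34)), 25), -1) = Pow(Add(Add(-54, Mul(9, -17), -306), 25), -1) = Pow(Add(Add(-54, -153, -306), 25), -1) = Pow(Add(-513, 25), -1) = Pow(-488, -1) = Rational(-1, 488)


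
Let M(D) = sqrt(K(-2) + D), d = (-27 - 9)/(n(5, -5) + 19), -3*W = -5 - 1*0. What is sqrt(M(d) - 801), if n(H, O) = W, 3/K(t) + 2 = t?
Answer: sqrt(-3079044 + 62*I*sqrt(9579))/62 ≈ 0.027888 + 28.302*I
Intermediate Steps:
K(t) = 3/(-2 + t)
W = 5/3 (W = -(-5 - 1*0)/3 = -(-5 + 0)/3 = -1/3*(-5) = 5/3 ≈ 1.6667)
n(H, O) = 5/3
d = -54/31 (d = (-27 - 9)/(5/3 + 19) = -36/62/3 = -36*3/62 = -54/31 ≈ -1.7419)
M(D) = sqrt(-3/4 + D) (M(D) = sqrt(3/(-2 - 2) + D) = sqrt(3/(-4) + D) = sqrt(3*(-1/4) + D) = sqrt(-3/4 + D))
sqrt(M(d) - 801) = sqrt(sqrt(-3 + 4*(-54/31))/2 - 801) = sqrt(sqrt(-3 - 216/31)/2 - 801) = sqrt(sqrt(-309/31)/2 - 801) = sqrt((I*sqrt(9579)/31)/2 - 801) = sqrt(I*sqrt(9579)/62 - 801) = sqrt(-801 + I*sqrt(9579)/62)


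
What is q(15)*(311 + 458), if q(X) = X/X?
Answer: 769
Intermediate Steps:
q(X) = 1
q(15)*(311 + 458) = 1*(311 + 458) = 1*769 = 769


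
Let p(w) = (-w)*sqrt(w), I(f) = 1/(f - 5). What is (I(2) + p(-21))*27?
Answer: -9 + 567*I*sqrt(21) ≈ -9.0 + 2598.3*I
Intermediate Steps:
I(f) = 1/(-5 + f)
p(w) = -w**(3/2)
(I(2) + p(-21))*27 = (1/(-5 + 2) - (-21)**(3/2))*27 = (1/(-3) - (-21)*I*sqrt(21))*27 = (-1/3 + 21*I*sqrt(21))*27 = -9 + 567*I*sqrt(21)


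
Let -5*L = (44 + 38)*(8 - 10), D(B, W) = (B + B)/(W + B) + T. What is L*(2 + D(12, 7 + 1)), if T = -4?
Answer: -656/25 ≈ -26.240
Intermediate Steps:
D(B, W) = -4 + 2*B/(B + W) (D(B, W) = (B + B)/(W + B) - 4 = (2*B)/(B + W) - 4 = 2*B/(B + W) - 4 = -4 + 2*B/(B + W))
L = 164/5 (L = -(44 + 38)*(8 - 10)/5 = -82*(-2)/5 = -⅕*(-164) = 164/5 ≈ 32.800)
L*(2 + D(12, 7 + 1)) = 164*(2 + 2*(-1*12 - 2*(7 + 1))/(12 + (7 + 1)))/5 = 164*(2 + 2*(-12 - 2*8)/(12 + 8))/5 = 164*(2 + 2*(-12 - 16)/20)/5 = 164*(2 + 2*(1/20)*(-28))/5 = 164*(2 - 14/5)/5 = (164/5)*(-⅘) = -656/25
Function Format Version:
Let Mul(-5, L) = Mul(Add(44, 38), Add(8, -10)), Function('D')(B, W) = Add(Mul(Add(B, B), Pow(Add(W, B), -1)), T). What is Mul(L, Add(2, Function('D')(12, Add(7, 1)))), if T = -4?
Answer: Rational(-656, 25) ≈ -26.240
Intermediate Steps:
Function('D')(B, W) = Add(-4, Mul(2, B, Pow(Add(B, W), -1))) (Function('D')(B, W) = Add(Mul(Add(B, B), Pow(Add(W, B), -1)), -4) = Add(Mul(Mul(2, B), Pow(Add(B, W), -1)), -4) = Add(Mul(2, B, Pow(Add(B, W), -1)), -4) = Add(-4, Mul(2, B, Pow(Add(B, W), -1))))
L = Rational(164, 5) (L = Mul(Rational(-1, 5), Mul(Add(44, 38), Add(8, -10))) = Mul(Rational(-1, 5), Mul(82, -2)) = Mul(Rational(-1, 5), -164) = Rational(164, 5) ≈ 32.800)
Mul(L, Add(2, Function('D')(12, Add(7, 1)))) = Mul(Rational(164, 5), Add(2, Mul(2, Pow(Add(12, Add(7, 1)), -1), Add(Mul(-1, 12), Mul(-2, Add(7, 1)))))) = Mul(Rational(164, 5), Add(2, Mul(2, Pow(Add(12, 8), -1), Add(-12, Mul(-2, 8))))) = Mul(Rational(164, 5), Add(2, Mul(2, Pow(20, -1), Add(-12, -16)))) = Mul(Rational(164, 5), Add(2, Mul(2, Rational(1, 20), -28))) = Mul(Rational(164, 5), Add(2, Rational(-14, 5))) = Mul(Rational(164, 5), Rational(-4, 5)) = Rational(-656, 25)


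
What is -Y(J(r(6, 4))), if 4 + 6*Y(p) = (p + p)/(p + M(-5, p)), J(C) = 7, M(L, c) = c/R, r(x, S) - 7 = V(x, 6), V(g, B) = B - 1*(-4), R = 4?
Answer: 2/5 ≈ 0.40000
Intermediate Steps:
V(g, B) = 4 + B (V(g, B) = B + 4 = 4 + B)
r(x, S) = 17 (r(x, S) = 7 + (4 + 6) = 7 + 10 = 17)
M(L, c) = c/4
Y(p) = -2/5 (Y(p) = -2/3 + ((p + p)/(p + p/4))/6 = -2/3 + ((2*p)/((5*p/4)))/6 = -2/3 + ((2*p)*(4/(5*p)))/6 = -2/3 + (1/6)*(8/5) = -2/3 + 4/15 = -2/5)
-Y(J(r(6, 4))) = -1*(-2/5) = 2/5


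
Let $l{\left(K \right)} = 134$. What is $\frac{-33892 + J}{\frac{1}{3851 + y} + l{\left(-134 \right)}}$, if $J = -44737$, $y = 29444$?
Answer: $- \frac{2617952555}{4461531} \approx -586.78$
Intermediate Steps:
$\frac{-33892 + J}{\frac{1}{3851 + y} + l{\left(-134 \right)}} = \frac{-33892 - 44737}{\frac{1}{3851 + 29444} + 134} = - \frac{78629}{\frac{1}{33295} + 134} = - \frac{78629}{\frac{4461531}{33295}} = \left(-78629\right) \frac{33295}{4461531} = - \frac{2617952555}{4461531}$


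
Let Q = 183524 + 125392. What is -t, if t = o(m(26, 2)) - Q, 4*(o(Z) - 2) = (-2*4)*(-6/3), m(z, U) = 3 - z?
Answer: 308910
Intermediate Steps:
o(Z) = 6 (o(Z) = 2 + ((-2*4)*(-6/3))/4 = 2 + (-(-48)/3)/4 = 2 + (-8*(-2))/4 = 2 + (1/4)*16 = 2 + 4 = 6)
Q = 308916
t = -308910 (t = 6 - 1*308916 = 6 - 308916 = -308910)
-t = -1*(-308910) = 308910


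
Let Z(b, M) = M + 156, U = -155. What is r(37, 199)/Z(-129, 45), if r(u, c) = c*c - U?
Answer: 13252/67 ≈ 197.79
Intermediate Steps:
r(u, c) = 155 + c² (r(u, c) = c*c - 1*(-155) = c² + 155 = 155 + c²)
Z(b, M) = 156 + M
r(37, 199)/Z(-129, 45) = (155 + 199²)/(156 + 45) = (155 + 39601)/201 = 39756*(1/201) = 13252/67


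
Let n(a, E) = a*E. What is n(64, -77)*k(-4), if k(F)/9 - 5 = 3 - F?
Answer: -532224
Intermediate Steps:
k(F) = 72 - 9*F (k(F) = 45 + 9*(3 - F) = 45 + (27 - 9*F) = 72 - 9*F)
n(a, E) = E*a
n(64, -77)*k(-4) = (-77*64)*(72 - 9*(-4)) = -4928*(72 + 36) = -4928*108 = -532224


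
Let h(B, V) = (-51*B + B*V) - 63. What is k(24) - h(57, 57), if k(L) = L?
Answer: -255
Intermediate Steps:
h(B, V) = -63 - 51*B + B*V
k(24) - h(57, 57) = 24 - (-63 - 51*57 + 57*57) = 24 - (-63 - 2907 + 3249) = 24 - 1*279 = 24 - 279 = -255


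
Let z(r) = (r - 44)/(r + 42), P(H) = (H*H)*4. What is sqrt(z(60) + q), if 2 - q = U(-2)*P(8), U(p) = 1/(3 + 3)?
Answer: I*sqrt(105366)/51 ≈ 6.3647*I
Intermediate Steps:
U(p) = 1/6
P(H) = 4*H**2 (P(H) = H**2*4 = 4*H**2)
z(r) = (-44 + r)/(42 + r)
q = -122/3 (q = 2 - 4*8**2/6 = 2 - 4*64/6 = 2 - 256/6 = 2 - 1*128/3 = 2 - 128/3 = -122/3 ≈ -40.667)
sqrt(z(60) + q) = sqrt((-44 + 60)/(42 + 60) - 122/3) = sqrt(16/102 - 122/3) = sqrt((1/102)*16 - 122/3) = sqrt(8/51 - 122/3) = sqrt(-2066/51) = I*sqrt(105366)/51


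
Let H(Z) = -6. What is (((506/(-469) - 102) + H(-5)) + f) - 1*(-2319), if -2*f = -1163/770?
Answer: 228097581/103180 ≈ 2210.7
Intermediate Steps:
f = 1163/1540 (f = -(-1163)/(2*770) = -½*(-1163/770) = 1163/1540 ≈ 0.75519)
(((506/(-469) - 102) + H(-5)) + f) - 1*(-2319) = (((506/(-469) - 102) - 6) + 1163/1540) - 1*(-2319) = (((506*(-1/469) - 102) - 6) + 1163/1540) + 2319 = (((-506/469 - 102) - 6) + 1163/1540) + 2319 = ((-48344/469 - 6) + 1163/1540) + 2319 = (-51158/469 + 1163/1540) + 2319 = -11176839/103180 + 2319 = 228097581/103180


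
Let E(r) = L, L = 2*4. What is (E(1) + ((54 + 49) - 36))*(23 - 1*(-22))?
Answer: 3375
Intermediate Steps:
L = 8
E(r) = 8
(E(1) + ((54 + 49) - 36))*(23 - 1*(-22)) = (8 + ((54 + 49) - 36))*(23 - 1*(-22)) = (8 + (103 - 36))*(23 + 22) = (8 + 67)*45 = 75*45 = 3375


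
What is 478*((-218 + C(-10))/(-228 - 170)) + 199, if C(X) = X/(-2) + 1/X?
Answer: 905319/1990 ≈ 454.93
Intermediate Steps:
C(X) = 1/X - X/2 (C(X) = X*(-½) + 1/X = -X/2 + 1/X = 1/X - X/2)
478*((-218 + C(-10))/(-228 - 170)) + 199 = 478*((-218 + (1/(-10) - ½*(-10)))/(-228 - 170)) + 199 = 478*((-218 + (-⅒ + 5))/(-398)) + 199 = 478*((-218 + 49/10)*(-1/398)) + 199 = 478*(-2131/10*(-1/398)) + 199 = 478*(2131/3980) + 199 = 509309/1990 + 199 = 905319/1990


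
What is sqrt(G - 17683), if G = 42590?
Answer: sqrt(24907) ≈ 157.82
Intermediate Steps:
sqrt(G - 17683) = sqrt(42590 - 17683) = sqrt(24907)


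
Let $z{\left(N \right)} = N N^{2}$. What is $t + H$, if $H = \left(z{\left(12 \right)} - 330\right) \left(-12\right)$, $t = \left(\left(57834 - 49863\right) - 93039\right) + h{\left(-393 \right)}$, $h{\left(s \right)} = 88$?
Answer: $-101756$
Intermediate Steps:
$z{\left(N \right)} = N^{3}$
$t = -84980$ ($t = \left(\left(57834 - 49863\right) - 93039\right) + 88 = \left(7971 - 93039\right) + 88 = -85068 + 88 = -84980$)
$H = -16776$ ($H = \left(12^{3} - 330\right) \left(-12\right) = \left(1728 - 330\right) \left(-12\right) = 1398 \left(-12\right) = -16776$)
$t + H = -84980 - 16776 = -101756$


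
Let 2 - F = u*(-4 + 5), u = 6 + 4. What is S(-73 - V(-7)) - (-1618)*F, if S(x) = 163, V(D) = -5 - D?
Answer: -12781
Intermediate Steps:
u = 10
F = -8 (F = 2 - 10*(-4 + 5) = 2 - 10 = -8)
S(-73 - V(-7)) - (-1618)*F = 163 - (-1618)*(-8) = 163 - 1*12944 = 163 - 12944 = -12781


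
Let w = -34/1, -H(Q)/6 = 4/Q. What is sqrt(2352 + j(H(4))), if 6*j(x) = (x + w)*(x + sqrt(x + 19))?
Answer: 2*sqrt(5382 - 15*sqrt(13))/3 ≈ 48.662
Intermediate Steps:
H(Q) = -24/Q
w = -34 (w = -34*1 = -34)
j(x) = (-34 + x)*(x + sqrt(19 + x))/6 (j(x) = ((x - 34)*(x + sqrt(x + 19)))/6 = ((-34 + x)*(x + sqrt(19 + x)))/6 = (-34 + x)*(x + sqrt(19 + x))/6)
sqrt(2352 + j(H(4))) = sqrt(2352 + (-(-136)/4 - 17*sqrt(19 - 24/4)/3 + (-24/4)**2/6 + (-24/4)*sqrt(19 - 24/4)/6)) = sqrt(2352 + (-(-136)/4 - 17*sqrt(19 - 24*1/4)/3 + (-24*1/4)**2/6 + (-24*1/4)*sqrt(19 - 24*1/4)/6)) = sqrt(2352 + (-17/3*(-6) - 17*sqrt(19 - 6)/3 + (1/6)*(-6)**2 + (1/6)*(-6)*sqrt(19 - 6))) = sqrt(2352 + (34 - 17*sqrt(13)/3 + (1/6)*36 + (1/6)*(-6)*sqrt(13))) = sqrt(2352 + (34 - 17*sqrt(13)/3 + 6 - sqrt(13))) = sqrt(2352 + (40 - 20*sqrt(13)/3)) = sqrt(2392 - 20*sqrt(13)/3)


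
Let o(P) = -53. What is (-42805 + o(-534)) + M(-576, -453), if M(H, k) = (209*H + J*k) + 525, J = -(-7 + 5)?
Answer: -163623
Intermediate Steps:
J = 2 (J = -1*(-2) = 2)
M(H, k) = 525 + 2*k + 209*H (M(H, k) = (209*H + 2*k) + 525 = (2*k + 209*H) + 525 = 525 + 2*k + 209*H)
(-42805 + o(-534)) + M(-576, -453) = (-42805 - 53) + (525 + 2*(-453) + 209*(-576)) = -42858 + (525 - 906 - 120384) = -42858 - 120765 = -163623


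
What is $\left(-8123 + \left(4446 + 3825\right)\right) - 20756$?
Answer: $-20608$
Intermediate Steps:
$\left(-8123 + \left(4446 + 3825\right)\right) - 20756 = \left(-8123 + 8271\right) - 20756 = 148 - 20756 = -20608$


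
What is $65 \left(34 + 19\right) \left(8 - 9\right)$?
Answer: $-3445$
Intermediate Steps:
$65 \left(34 + 19\right) \left(8 - 9\right) = 65 \cdot 53 \left(8 - 9\right) = 3445 \left(-1\right) = -3445$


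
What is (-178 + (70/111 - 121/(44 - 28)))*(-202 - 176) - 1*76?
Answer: 20669161/296 ≈ 69828.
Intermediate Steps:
(-178 + (70/111 - 121/(44 - 28)))*(-202 - 176) - 1*76 = (-178 + (70*(1/111) - 121/16))*(-378) - 76 = (-178 + (70/111 - 121*1/16))*(-378) - 76 = (-178 + (70/111 - 121/16))*(-378) - 76 = (-178 - 12311/1776)*(-378) - 76 = -328439/1776*(-378) - 76 = 20691657/296 - 76 = 20669161/296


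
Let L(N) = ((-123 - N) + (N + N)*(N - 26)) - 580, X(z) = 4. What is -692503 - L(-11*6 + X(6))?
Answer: -702774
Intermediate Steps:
L(N) = -703 - N + 2*N*(-26 + N) (L(N) = ((-123 - N) + (2*N)*(-26 + N)) - 580 = ((-123 - N) + 2*N*(-26 + N)) - 580 = (-123 - N + 2*N*(-26 + N)) - 580 = -703 - N + 2*N*(-26 + N))
-692503 - L(-11*6 + X(6)) = -692503 - (-703 - 53*(-11*6 + 4) + 2*(-11*6 + 4)²) = -692503 - (-703 - 53*(-66 + 4) + 2*(-66 + 4)²) = -692503 - (-703 - 53*(-62) + 2*(-62)²) = -692503 - (-703 + 3286 + 2*3844) = -692503 - (-703 + 3286 + 7688) = -692503 - 1*10271 = -692503 - 10271 = -702774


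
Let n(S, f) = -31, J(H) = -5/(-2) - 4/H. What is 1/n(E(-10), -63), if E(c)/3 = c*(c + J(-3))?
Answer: -1/31 ≈ -0.032258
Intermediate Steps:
J(H) = 5/2 - 4/H (J(H) = -5*(-1/2) - 4/H = 5/2 - 4/H)
E(c) = 3*c*(23/6 + c) (E(c) = 3*(c*(c + (5/2 - 4/(-3)))) = 3*(c*(c + (5/2 - 4*(-1/3)))) = 3*(c*(c + (5/2 + 4/3))) = 3*(c*(c + 23/6)) = 3*(c*(23/6 + c)) = 3*c*(23/6 + c))
1/n(E(-10), -63) = 1/(-31) = -1/31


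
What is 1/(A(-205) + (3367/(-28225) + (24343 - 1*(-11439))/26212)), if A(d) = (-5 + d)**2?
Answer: 369916850/16313793930573 ≈ 2.2675e-5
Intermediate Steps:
1/(A(-205) + (3367/(-28225) + (24343 - 1*(-11439))/26212)) = 1/((-5 - 205)**2 + (3367/(-28225) + (24343 - 1*(-11439))/26212)) = 1/((-210)**2 + (3367*(-1/28225) + (24343 + 11439)*(1/26212))) = 1/(44100 + (-3367/28225 + 35782*(1/26212))) = 1/(44100 + (-3367/28225 + 17891/13106)) = 1/(44100 + 460845573/369916850) = 1/(16313793930573/369916850) = 369916850/16313793930573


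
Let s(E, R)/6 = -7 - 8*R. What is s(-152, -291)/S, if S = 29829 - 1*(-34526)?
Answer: 66/305 ≈ 0.21639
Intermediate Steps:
s(E, R) = -42 - 48*R (s(E, R) = 6*(-7 - 8*R) = -42 - 48*R)
S = 64355 (S = 29829 + 34526 = 64355)
s(-152, -291)/S = (-42 - 48*(-291))/64355 = (-42 + 13968)*(1/64355) = 13926*(1/64355) = 66/305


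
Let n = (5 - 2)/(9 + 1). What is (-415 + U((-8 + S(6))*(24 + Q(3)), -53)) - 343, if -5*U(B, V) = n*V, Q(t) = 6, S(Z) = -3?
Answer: -37741/50 ≈ -754.82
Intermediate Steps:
n = 3/10 ≈ 0.30000
U(B, V) = -3*V/50
(-415 + U((-8 + S(6))*(24 + Q(3)), -53)) - 343 = (-415 - 3/50*(-53)) - 343 = (-415 + 159/50) - 343 = -20591/50 - 343 = -37741/50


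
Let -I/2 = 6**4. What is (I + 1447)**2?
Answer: 1311025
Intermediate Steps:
I = -2592 (I = -2*6**4 = -2*1296 = -2592)
(I + 1447)**2 = (-2592 + 1447)**2 = (-1145)**2 = 1311025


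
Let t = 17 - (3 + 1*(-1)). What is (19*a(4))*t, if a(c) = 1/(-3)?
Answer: -95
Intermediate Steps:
a(c) = -1/3
t = 15 (t = 17 - (3 - 1) = 17 - 1*2 = 17 - 2 = 15)
(19*a(4))*t = (19*(-1/3))*15 = -19/3*15 = -95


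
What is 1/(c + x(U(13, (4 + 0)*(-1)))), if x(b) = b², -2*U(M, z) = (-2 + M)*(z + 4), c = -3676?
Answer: -1/3676 ≈ -0.00027203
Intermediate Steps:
U(M, z) = -(-2 + M)*(4 + z)/2 (U(M, z) = -(-2 + M)*(z + 4)/2 = -(-2 + M)*(4 + z)/2)
1/(c + x(U(13, (4 + 0)*(-1)))) = 1/(-3676 + (4 + (4 + 0)*(-1) - 2*13 - ½*13*(4 + 0)*(-1))²) = 1/(-3676 + (4 + 4*(-1) - 26 - ½*13*4*(-1))²) = 1/(-3676 + (4 - 4 - 26 - ½*13*(-4))²) = 1/(-3676 + (4 - 4 - 26 + 26)²) = 1/(-3676 + 0²) = 1/(-3676 + 0) = 1/(-3676) = -1/3676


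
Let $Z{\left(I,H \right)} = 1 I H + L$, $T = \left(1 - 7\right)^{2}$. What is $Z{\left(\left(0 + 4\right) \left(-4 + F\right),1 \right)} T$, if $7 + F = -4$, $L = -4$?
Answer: $-2304$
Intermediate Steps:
$F = -11$ ($F = -7 - 4 = -11$)
$T = 36$ ($T = \left(-6\right)^{2} = 36$)
$Z{\left(I,H \right)} = -4 + H I$ ($Z{\left(I,H \right)} = 1 I H - 4 = I H - 4 = H I - 4 = -4 + H I$)
$Z{\left(\left(0 + 4\right) \left(-4 + F\right),1 \right)} T = \left(-4 + 1 \left(0 + 4\right) \left(-4 - 11\right)\right) 36 = \left(-4 + 1 \cdot 4 \left(-15\right)\right) 36 = \left(-4 + 1 \left(-60\right)\right) 36 = \left(-4 - 60\right) 36 = \left(-64\right) 36 = -2304$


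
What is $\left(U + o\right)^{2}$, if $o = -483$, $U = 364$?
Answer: $14161$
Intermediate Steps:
$\left(U + o\right)^{2} = \left(364 - 483\right)^{2} = \left(-119\right)^{2} = 14161$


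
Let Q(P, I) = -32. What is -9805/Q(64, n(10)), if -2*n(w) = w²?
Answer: 9805/32 ≈ 306.41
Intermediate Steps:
n(w) = -w²/2
-9805/Q(64, n(10)) = -9805/(-32) = -9805*(-1/32) = 9805/32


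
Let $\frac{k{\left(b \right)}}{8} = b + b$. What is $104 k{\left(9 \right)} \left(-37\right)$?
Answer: $-554112$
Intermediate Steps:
$k{\left(b \right)} = 16 b$ ($k{\left(b \right)} = 8 \left(b + b\right) = 8 \cdot 2 b = 16 b$)
$104 k{\left(9 \right)} \left(-37\right) = 104 \cdot 16 \cdot 9 \left(-37\right) = 104 \cdot 144 \left(-37\right) = 14976 \left(-37\right) = -554112$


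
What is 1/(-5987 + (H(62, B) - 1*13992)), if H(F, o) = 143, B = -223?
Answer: -1/19836 ≈ -5.0413e-5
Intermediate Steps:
1/(-5987 + (H(62, B) - 1*13992)) = 1/(-5987 + (143 - 1*13992)) = 1/(-5987 + (143 - 13992)) = 1/(-5987 - 13849) = 1/(-19836) = -1/19836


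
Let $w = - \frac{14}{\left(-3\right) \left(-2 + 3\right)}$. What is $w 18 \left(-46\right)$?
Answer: $-3864$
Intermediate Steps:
$w = \frac{14}{3}$ ($w = - \frac{14}{\left(-3\right) 1} = - \frac{14}{-3} = \left(-14\right) \left(- \frac{1}{3}\right) = \frac{14}{3} \approx 4.6667$)
$w 18 \left(-46\right) = \frac{14}{3} \cdot 18 \left(-46\right) = 84 \left(-46\right) = -3864$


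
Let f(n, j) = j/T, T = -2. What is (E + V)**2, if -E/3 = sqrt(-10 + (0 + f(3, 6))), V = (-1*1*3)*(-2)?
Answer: 9*(2 - I*sqrt(13))**2 ≈ -81.0 - 129.8*I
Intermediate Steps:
f(n, j) = -j/2 (f(n, j) = j/(-2) = j*(-1/2) = -j/2)
V = 6 (V = -1*3*(-2) = -3*(-2) = 6)
E = -3*I*sqrt(13) (E = -3*sqrt(-10 + (0 - 1/2*6)) = -3*sqrt(-10 + (0 - 3)) = -3*sqrt(-10 - 3) = -3*I*sqrt(13) ≈ -10.817*I)
(E + V)**2 = (-3*I*sqrt(13) + 6)**2 = (6 - 3*I*sqrt(13))**2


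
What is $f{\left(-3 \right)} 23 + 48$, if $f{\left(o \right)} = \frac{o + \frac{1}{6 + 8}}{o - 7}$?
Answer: $\frac{7663}{140} \approx 54.736$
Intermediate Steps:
$f{\left(o \right)} = \frac{\frac{1}{14} + o}{-7 + o}$ ($f{\left(o \right)} = \frac{o + \frac{1}{14}}{-7 + o} = \frac{\frac{1}{14} + o}{-7 + o}$)
$f{\left(-3 \right)} 23 + 48 = \frac{\frac{1}{14} - 3}{-7 - 3} \cdot 23 + 48 = \frac{1}{-10} \left(- \frac{41}{14}\right) 23 + 48 = \left(- \frac{1}{10}\right) \left(- \frac{41}{14}\right) 23 + 48 = \frac{41}{140} \cdot 23 + 48 = \frac{943}{140} + 48 = \frac{7663}{140}$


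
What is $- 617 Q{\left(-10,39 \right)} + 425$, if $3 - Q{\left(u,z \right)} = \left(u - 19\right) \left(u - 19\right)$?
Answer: $517471$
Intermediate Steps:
$Q{\left(u,z \right)} = 3 - \left(-19 + u\right)^{2}$ ($Q{\left(u,z \right)} = 3 - \left(u - 19\right) \left(u - 19\right) = 3 - \left(-19 + u\right) \left(-19 + u\right) = 3 - \left(-19 + u\right)^{2}$)
$- 617 Q{\left(-10,39 \right)} + 425 = - 617 \left(3 - \left(-19 - 10\right)^{2}\right) + 425 = - 617 \left(3 - \left(-29\right)^{2}\right) + 425 = - 617 \left(3 - 841\right) + 425 = \left(-617\right) \left(-838\right) + 425 = 517046 + 425 = 517471$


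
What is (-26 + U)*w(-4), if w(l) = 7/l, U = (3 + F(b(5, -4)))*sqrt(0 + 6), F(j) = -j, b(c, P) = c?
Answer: 91/2 + 7*sqrt(6)/2 ≈ 54.073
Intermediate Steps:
U = -2*sqrt(6) (U = (3 - 1*5)*sqrt(0 + 6) = (3 - 5)*sqrt(6) = -2*sqrt(6) ≈ -4.8990)
(-26 + U)*w(-4) = (-26 - 2*sqrt(6))*(7/(-4)) = (-26 - 2*sqrt(6))*(7*(-1/4)) = (-26 - 2*sqrt(6))*(-7/4) = 91/2 + 7*sqrt(6)/2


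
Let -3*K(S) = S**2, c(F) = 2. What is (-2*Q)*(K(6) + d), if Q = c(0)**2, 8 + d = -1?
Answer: 168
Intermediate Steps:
d = -9 (d = -8 - 1 = -9)
K(S) = -S**2/3
Q = 4 (Q = 2**2 = 4)
(-2*Q)*(K(6) + d) = (-2*4)*(-1/3*6**2 - 9) = -8*(-1/3*36 - 9) = -8*(-12 - 9) = -8*(-21) = 168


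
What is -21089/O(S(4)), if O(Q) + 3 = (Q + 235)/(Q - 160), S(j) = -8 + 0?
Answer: 3542952/731 ≈ 4846.7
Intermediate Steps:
S(j) = -8
O(Q) = -3 + (235 + Q)/(-160 + Q) (O(Q) = -3 + (Q + 235)/(Q - 160) = -3 + (235 + Q)/(-160 + Q))
-21089/O(S(4)) = -21089*(-160 - 8)/(715 - 2*(-8)) = -21089*(-168/(715 + 16)) = -21089/((-1/168*731)) = -21089/(-731/168) = -21089*(-168/731) = 3542952/731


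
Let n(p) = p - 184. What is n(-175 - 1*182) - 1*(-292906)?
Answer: 292365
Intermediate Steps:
n(p) = -184 + p
n(-175 - 1*182) - 1*(-292906) = (-184 + (-175 - 1*182)) - 1*(-292906) = (-184 + (-175 - 182)) + 292906 = (-184 - 357) + 292906 = -541 + 292906 = 292365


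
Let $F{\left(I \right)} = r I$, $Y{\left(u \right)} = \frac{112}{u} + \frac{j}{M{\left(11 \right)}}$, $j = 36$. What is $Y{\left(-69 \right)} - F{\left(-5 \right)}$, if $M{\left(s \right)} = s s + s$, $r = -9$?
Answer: $- \frac{35180}{759} \approx -46.35$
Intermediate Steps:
$M{\left(s \right)} = s + s^{2}$ ($M{\left(s \right)} = s^{2} + s = s + s^{2}$)
$Y{\left(u \right)} = \frac{3}{11} + \frac{112}{u}$ ($Y{\left(u \right)} = \frac{112}{u} + \frac{36}{11 \left(1 + 11\right)} = \frac{112}{u} + \frac{36}{11 \cdot 12} = \frac{112}{u} + \frac{36}{132} = \frac{112}{u} + 36 \cdot \frac{1}{132} = \frac{112}{u} + \frac{3}{11} = \frac{3}{11} + \frac{112}{u}$)
$F{\left(I \right)} = - 9 I$
$Y{\left(-69 \right)} - F{\left(-5 \right)} = \left(\frac{3}{11} + \frac{112}{-69}\right) - \left(-9\right) \left(-5\right) = \left(\frac{3}{11} + 112 \left(- \frac{1}{69}\right)\right) - 45 = \left(\frac{3}{11} - \frac{112}{69}\right) - 45 = - \frac{1025}{759} - 45 = - \frac{35180}{759}$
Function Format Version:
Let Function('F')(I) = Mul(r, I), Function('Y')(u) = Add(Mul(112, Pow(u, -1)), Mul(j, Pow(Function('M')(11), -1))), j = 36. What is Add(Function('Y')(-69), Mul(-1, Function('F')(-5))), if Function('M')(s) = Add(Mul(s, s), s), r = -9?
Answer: Rational(-35180, 759) ≈ -46.350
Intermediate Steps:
Function('M')(s) = Add(s, Pow(s, 2)) (Function('M')(s) = Add(Pow(s, 2), s) = Add(s, Pow(s, 2)))
Function('Y')(u) = Add(Rational(3, 11), Mul(112, Pow(u, -1))) (Function('Y')(u) = Add(Mul(112, Pow(u, -1)), Mul(36, Pow(Mul(11, Add(1, 11)), -1))) = Add(Mul(112, Pow(u, -1)), Mul(36, Pow(Mul(11, 12), -1))) = Add(Mul(112, Pow(u, -1)), Mul(36, Pow(132, -1))) = Add(Mul(112, Pow(u, -1)), Mul(36, Rational(1, 132))) = Add(Mul(112, Pow(u, -1)), Rational(3, 11)) = Add(Rational(3, 11), Mul(112, Pow(u, -1))))
Function('F')(I) = Mul(-9, I)
Add(Function('Y')(-69), Mul(-1, Function('F')(-5))) = Add(Add(Rational(3, 11), Mul(112, Pow(-69, -1))), Mul(-1, Mul(-9, -5))) = Add(Add(Rational(3, 11), Mul(112, Rational(-1, 69))), Mul(-1, 45)) = Add(Add(Rational(3, 11), Rational(-112, 69)), -45) = Add(Rational(-1025, 759), -45) = Rational(-35180, 759)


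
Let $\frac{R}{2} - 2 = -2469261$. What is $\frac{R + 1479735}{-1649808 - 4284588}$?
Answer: $\frac{3458783}{5934396} \approx 0.58284$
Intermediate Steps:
$R = -4938518$ ($R = 4 + 2 \left(-2469261\right) = 4 - 4938522 = -4938518$)
$\frac{R + 1479735}{-1649808 - 4284588} = \frac{-4938518 + 1479735}{-1649808 - 4284588} = - \frac{3458783}{-5934396} = \left(-3458783\right) \left(- \frac{1}{5934396}\right) = \frac{3458783}{5934396}$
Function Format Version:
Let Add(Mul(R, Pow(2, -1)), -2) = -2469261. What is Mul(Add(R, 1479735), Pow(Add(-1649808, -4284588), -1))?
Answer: Rational(3458783, 5934396) ≈ 0.58284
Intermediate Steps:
R = -4938518 (R = Add(4, Mul(2, -2469261)) = Add(4, -4938522) = -4938518)
Mul(Add(R, 1479735), Pow(Add(-1649808, -4284588), -1)) = Mul(Add(-4938518, 1479735), Pow(Add(-1649808, -4284588), -1)) = Mul(-3458783, Pow(-5934396, -1)) = Mul(-3458783, Rational(-1, 5934396)) = Rational(3458783, 5934396)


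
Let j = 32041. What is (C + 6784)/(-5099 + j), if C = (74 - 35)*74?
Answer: 4835/13471 ≈ 0.35892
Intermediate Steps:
C = 2886 (C = 39*74 = 2886)
(C + 6784)/(-5099 + j) = (2886 + 6784)/(-5099 + 32041) = 9670/26942 = 9670*(1/26942) = 4835/13471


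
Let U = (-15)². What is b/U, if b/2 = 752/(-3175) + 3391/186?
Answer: 10626553/66436875 ≈ 0.15995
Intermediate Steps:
U = 225
b = 10626553/295275 (b = 2*(752/(-3175) + 3391/186) = 2*(752*(-1/3175) + 3391*(1/186)) = 2*(-752/3175 + 3391/186) = 2*(10626553/590550) = 10626553/295275 ≈ 35.989)
b/U = (10626553/295275)/225 = (10626553/295275)*(1/225) = 10626553/66436875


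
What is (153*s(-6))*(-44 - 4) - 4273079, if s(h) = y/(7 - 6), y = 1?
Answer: -4280423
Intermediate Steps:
s(h) = 1 (s(h) = 1/(7 - 6) = 1/1 = 1*1 = 1)
(153*s(-6))*(-44 - 4) - 4273079 = (153*1)*(-44 - 4) - 4273079 = 153*(-48) - 4273079 = -7344 - 4273079 = -4280423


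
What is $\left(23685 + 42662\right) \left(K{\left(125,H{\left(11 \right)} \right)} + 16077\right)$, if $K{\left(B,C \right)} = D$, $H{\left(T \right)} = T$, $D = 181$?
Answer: $1078669526$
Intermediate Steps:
$K{\left(B,C \right)} = 181$
$\left(23685 + 42662\right) \left(K{\left(125,H{\left(11 \right)} \right)} + 16077\right) = \left(23685 + 42662\right) \left(181 + 16077\right) = 66347 \cdot 16258 = 1078669526$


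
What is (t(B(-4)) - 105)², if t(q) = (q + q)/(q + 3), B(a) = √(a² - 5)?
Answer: 8935 + 564*√11 ≈ 10806.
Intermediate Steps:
B(a) = √(-5 + a²)
t(q) = 2*q/(3 + q) (t(q) = (2*q)/(3 + q) = 2*q/(3 + q))
(t(B(-4)) - 105)² = (2*√(-5 + (-4)²)/(3 + √(-5 + (-4)²)) - 105)² = (2*√(-5 + 16)/(3 + √(-5 + 16)) - 105)² = (2*√11/(3 + √11) - 105)² = (-105 + 2*√11/(3 + √11))²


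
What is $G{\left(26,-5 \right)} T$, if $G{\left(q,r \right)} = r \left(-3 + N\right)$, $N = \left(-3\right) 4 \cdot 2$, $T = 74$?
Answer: $9990$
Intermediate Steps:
$N = -24$ ($N = \left(-12\right) 2 = -24$)
$G{\left(q,r \right)} = - 27 r$ ($G{\left(q,r \right)} = r \left(-3 - 24\right) = r \left(-27\right) = - 27 r$)
$G{\left(26,-5 \right)} T = \left(-27\right) \left(-5\right) 74 = 135 \cdot 74 = 9990$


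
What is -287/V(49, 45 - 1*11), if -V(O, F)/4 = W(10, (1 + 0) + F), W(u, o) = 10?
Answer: 287/40 ≈ 7.1750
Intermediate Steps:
V(O, F) = -40 (V(O, F) = -4*10 = -40)
-287/V(49, 45 - 1*11) = -287/(-40) = -287*(-1/40) = 287/40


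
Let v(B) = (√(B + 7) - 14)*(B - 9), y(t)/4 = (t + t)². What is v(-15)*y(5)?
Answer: 134400 - 19200*I*√2 ≈ 1.344e+5 - 27153.0*I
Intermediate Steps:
y(t) = 16*t² (y(t) = 4*(t + t)² = 4*(2*t)² = 4*(4*t²) = 16*t²)
v(B) = (-14 + √(7 + B))*(-9 + B) (v(B) = (√(7 + B) - 14)*(-9 + B) = (-14 + √(7 + B))*(-9 + B))
v(-15)*y(5) = (126 - 14*(-15) - 9*√(7 - 15) - 15*√(7 - 15))*(16*5²) = (126 + 210 - 18*I*√2 - 30*I*√2)*(16*25) = (126 + 210 - 18*I*√2 - 30*I*√2)*400 = (336 - 48*I*√2)*400 = 134400 - 19200*I*√2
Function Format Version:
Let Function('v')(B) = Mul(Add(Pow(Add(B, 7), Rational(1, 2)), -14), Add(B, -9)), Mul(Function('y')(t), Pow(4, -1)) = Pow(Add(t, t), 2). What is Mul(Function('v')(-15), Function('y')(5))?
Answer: Add(134400, Mul(-19200, I, Pow(2, Rational(1, 2)))) ≈ Add(1.3440e+5, Mul(-27153., I))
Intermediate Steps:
Function('y')(t) = Mul(16, Pow(t, 2)) (Function('y')(t) = Mul(4, Pow(Add(t, t), 2)) = Mul(4, Pow(Mul(2, t), 2)) = Mul(4, Mul(4, Pow(t, 2))) = Mul(16, Pow(t, 2)))
Function('v')(B) = Mul(Add(-14, Pow(Add(7, B), Rational(1, 2))), Add(-9, B)) (Function('v')(B) = Mul(Add(Pow(Add(7, B), Rational(1, 2)), -14), Add(-9, B)) = Mul(Add(-14, Pow(Add(7, B), Rational(1, 2))), Add(-9, B)))
Mul(Function('v')(-15), Function('y')(5)) = Mul(Add(126, Mul(-14, -15), Mul(-9, Pow(Add(7, -15), Rational(1, 2))), Mul(-15, Pow(Add(7, -15), Rational(1, 2)))), Mul(16, Pow(5, 2))) = Mul(Add(126, 210, Mul(-9, Pow(-8, Rational(1, 2))), Mul(-15, Pow(-8, Rational(1, 2)))), Mul(16, 25)) = Mul(Add(126, 210, Mul(-9, Mul(2, I, Pow(2, Rational(1, 2)))), Mul(-15, Mul(2, I, Pow(2, Rational(1, 2))))), 400) = Mul(Add(126, 210, Mul(-18, I, Pow(2, Rational(1, 2))), Mul(-30, I, Pow(2, Rational(1, 2)))), 400) = Mul(Add(336, Mul(-48, I, Pow(2, Rational(1, 2)))), 400) = Add(134400, Mul(-19200, I, Pow(2, Rational(1, 2))))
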